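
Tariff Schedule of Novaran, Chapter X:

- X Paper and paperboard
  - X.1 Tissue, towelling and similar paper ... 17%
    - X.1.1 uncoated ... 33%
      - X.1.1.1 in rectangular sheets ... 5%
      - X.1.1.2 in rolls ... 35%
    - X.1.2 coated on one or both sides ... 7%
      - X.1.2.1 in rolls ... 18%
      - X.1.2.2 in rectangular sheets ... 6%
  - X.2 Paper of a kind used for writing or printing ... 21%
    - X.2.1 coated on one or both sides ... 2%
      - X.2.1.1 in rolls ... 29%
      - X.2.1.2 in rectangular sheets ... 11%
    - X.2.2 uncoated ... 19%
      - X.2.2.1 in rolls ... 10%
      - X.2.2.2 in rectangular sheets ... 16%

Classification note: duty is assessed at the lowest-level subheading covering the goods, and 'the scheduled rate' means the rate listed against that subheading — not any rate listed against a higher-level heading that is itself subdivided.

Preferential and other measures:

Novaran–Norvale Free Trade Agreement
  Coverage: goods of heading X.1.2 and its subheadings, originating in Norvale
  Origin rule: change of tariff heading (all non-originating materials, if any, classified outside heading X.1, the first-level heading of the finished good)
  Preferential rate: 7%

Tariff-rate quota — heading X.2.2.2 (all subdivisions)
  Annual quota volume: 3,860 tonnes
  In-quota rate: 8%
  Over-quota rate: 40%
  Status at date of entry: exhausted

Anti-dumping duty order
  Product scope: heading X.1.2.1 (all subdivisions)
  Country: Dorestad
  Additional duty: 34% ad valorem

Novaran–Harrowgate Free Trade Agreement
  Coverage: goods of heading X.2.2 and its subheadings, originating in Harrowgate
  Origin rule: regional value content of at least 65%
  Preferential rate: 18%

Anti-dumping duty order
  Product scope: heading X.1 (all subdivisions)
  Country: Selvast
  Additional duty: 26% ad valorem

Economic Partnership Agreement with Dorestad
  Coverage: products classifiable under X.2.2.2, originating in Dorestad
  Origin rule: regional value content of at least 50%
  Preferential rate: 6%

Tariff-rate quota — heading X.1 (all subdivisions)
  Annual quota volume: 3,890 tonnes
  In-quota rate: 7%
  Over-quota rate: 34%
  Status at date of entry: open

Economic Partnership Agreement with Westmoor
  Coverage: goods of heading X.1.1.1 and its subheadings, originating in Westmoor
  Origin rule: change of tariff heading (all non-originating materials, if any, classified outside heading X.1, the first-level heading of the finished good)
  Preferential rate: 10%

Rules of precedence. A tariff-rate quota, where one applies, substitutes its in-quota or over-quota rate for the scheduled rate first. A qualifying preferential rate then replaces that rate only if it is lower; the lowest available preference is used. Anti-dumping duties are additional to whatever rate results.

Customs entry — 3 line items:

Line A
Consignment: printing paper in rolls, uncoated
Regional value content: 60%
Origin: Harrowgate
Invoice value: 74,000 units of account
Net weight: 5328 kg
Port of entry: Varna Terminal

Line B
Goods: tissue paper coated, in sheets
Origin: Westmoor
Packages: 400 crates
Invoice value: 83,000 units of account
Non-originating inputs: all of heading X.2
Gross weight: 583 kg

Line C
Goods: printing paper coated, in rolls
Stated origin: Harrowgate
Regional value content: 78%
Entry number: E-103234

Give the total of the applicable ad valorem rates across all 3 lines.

46%

Line A: printing paper → X.2; uncoated → X.2.2; in rolls → X.2.2.1. Scheduled 10%. Harrowgate agreement on X.2.2: RVC < 65%. → 10%.
Line B: tissue paper → X.1; coated → X.1.2; in sheets → X.1.2.2. Scheduled 6%. quota on X.1 open → in-quota 7%; Westmoor agreement on X.1.1.1: X.1.2.2 not covered. → 7%.
Line C: printing paper → X.2; coated → X.2.1; in rolls → X.2.1.1. Scheduled 29%. Harrowgate agreement on X.2.2: X.2.1.1 not covered. → 29%.
Sum: 10% + 7% + 29% = 46%.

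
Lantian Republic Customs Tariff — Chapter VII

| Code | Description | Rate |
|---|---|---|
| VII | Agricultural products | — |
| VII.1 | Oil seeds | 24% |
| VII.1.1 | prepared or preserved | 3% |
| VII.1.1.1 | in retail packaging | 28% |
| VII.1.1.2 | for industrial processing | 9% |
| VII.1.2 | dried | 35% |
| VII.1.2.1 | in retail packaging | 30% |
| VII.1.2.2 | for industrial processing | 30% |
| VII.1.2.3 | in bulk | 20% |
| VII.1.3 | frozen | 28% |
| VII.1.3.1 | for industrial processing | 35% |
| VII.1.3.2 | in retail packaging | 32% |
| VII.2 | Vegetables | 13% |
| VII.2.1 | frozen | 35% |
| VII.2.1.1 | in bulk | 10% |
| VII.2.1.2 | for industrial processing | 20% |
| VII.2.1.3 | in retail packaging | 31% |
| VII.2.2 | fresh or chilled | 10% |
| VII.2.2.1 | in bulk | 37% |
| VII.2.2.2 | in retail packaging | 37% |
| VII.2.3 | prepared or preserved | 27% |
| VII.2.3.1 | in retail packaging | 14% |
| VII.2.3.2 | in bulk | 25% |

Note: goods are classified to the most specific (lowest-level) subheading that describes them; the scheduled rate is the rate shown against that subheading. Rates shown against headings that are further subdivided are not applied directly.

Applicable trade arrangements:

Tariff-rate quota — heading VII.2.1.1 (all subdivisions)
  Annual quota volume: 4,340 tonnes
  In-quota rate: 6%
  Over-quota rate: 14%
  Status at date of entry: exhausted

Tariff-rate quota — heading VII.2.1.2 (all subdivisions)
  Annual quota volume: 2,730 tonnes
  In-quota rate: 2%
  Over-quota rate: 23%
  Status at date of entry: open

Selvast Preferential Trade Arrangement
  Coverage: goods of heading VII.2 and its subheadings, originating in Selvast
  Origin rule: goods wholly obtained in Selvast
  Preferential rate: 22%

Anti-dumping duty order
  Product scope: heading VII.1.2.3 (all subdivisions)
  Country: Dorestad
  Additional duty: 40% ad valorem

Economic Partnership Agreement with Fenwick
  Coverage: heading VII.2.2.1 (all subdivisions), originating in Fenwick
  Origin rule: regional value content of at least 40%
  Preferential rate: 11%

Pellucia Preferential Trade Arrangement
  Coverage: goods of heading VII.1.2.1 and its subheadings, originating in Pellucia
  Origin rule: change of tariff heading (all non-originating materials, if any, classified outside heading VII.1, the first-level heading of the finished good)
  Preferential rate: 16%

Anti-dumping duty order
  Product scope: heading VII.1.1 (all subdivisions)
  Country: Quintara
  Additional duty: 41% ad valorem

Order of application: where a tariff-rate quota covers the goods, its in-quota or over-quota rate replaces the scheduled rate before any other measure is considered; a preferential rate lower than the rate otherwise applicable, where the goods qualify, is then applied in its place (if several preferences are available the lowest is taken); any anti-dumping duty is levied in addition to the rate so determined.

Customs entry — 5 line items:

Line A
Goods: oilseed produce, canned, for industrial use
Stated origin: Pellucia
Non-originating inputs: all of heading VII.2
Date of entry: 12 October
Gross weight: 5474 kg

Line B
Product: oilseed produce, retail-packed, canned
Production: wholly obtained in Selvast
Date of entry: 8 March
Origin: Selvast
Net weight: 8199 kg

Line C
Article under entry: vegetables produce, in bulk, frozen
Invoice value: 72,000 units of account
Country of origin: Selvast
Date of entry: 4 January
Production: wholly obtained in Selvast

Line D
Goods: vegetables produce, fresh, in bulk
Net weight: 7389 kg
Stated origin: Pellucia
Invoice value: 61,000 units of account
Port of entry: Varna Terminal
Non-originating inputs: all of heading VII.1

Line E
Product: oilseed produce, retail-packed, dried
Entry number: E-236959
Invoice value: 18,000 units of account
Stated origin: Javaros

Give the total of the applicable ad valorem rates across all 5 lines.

118%

Line A: oilseed → VII.1; canned → VII.1.1; for industrial use → VII.1.1.2. Scheduled 9%. Pellucia agreement on VII.1.2.1: VII.1.1.2 not covered. → 9%.
Line B: oilseed → VII.1; canned → VII.1.1; retail-packed → VII.1.1.1. Scheduled 28%. Selvast agreement on VII.2: VII.1.1.1 not covered. → 28%.
Line C: vegetables → VII.2; frozen → VII.2.1; in bulk → VII.2.1.1. Scheduled 10%. quota on VII.2.1.1 exhausted → over-quota 14%; Selvast agreement on VII.2: wholly obtained → 22% available; preference 22% not lower than 14% → no reduction. → 14%.
Line D: vegetables → VII.2; fresh → VII.2.2; in bulk → VII.2.2.1. Scheduled 37%. Pellucia agreement on VII.1.2.1: VII.2.2.1 not covered. → 37%.
Line E: oilseed → VII.1; dried → VII.1.2; retail-packed → VII.1.2.1. Scheduled 30%. No special measure applies. → 30%.
Sum: 9% + 28% + 14% + 37% + 30% = 118%.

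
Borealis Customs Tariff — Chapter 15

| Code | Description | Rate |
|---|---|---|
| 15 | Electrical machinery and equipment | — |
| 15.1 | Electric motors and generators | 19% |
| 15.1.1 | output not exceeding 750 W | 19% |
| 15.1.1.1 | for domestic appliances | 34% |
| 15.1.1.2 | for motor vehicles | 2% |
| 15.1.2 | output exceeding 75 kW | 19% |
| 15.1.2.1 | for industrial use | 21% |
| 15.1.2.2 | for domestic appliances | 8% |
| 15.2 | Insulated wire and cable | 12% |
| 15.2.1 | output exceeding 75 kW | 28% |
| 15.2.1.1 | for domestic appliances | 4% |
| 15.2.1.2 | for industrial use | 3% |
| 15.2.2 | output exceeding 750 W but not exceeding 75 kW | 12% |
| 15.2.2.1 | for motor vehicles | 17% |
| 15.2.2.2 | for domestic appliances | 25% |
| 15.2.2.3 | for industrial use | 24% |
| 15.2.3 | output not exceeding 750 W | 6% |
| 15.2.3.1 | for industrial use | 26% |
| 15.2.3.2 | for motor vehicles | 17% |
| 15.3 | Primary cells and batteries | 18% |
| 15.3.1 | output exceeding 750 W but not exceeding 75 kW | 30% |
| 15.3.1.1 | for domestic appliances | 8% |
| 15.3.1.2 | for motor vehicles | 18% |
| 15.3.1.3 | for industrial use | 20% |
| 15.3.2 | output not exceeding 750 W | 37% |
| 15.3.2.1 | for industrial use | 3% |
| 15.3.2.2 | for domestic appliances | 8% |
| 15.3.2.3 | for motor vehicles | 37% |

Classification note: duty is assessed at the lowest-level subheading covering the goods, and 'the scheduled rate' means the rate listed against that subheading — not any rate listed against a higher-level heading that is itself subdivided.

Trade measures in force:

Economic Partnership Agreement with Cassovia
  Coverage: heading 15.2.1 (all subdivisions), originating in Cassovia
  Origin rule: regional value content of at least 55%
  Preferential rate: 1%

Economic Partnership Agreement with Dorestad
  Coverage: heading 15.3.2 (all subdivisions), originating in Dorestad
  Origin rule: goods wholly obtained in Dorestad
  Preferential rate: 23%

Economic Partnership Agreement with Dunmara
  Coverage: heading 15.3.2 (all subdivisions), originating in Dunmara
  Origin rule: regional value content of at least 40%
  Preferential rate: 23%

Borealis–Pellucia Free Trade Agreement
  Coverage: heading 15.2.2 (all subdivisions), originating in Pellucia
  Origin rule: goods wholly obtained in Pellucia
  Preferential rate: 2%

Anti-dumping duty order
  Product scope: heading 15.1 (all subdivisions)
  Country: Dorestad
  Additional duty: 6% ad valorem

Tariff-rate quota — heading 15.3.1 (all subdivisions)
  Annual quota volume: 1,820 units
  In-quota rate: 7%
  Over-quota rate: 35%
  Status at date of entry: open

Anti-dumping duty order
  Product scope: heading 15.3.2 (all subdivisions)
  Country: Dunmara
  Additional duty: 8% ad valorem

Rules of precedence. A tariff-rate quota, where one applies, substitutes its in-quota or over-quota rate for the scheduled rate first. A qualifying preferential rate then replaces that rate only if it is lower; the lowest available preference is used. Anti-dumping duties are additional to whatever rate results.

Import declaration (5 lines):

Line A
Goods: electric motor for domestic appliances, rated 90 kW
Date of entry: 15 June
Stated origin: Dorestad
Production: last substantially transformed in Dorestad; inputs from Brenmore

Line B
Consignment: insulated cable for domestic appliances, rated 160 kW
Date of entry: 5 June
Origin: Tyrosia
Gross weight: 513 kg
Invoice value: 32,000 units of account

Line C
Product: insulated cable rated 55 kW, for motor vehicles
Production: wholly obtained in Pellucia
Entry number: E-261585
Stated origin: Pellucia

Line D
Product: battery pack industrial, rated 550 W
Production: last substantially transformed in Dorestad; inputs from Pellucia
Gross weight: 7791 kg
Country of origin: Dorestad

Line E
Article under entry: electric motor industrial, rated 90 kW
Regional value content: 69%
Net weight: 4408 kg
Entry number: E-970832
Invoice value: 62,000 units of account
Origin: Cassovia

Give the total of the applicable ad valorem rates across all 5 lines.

Line A: electric motor → 15.1; rated 90 kW → 15.1.2; for domestic appliances → 15.1.2.2. Scheduled 8%. Dorestad agreement on 15.3.2: 15.1.2.2 not covered; anti-dumping (Dorestad, 15.1): +6%; total 8% + 6% = 14%. → 14%.
Line B: insulated cable → 15.2; rated 160 kW → 15.2.1; for domestic appliances → 15.2.1.1. Scheduled 4%. No special measure applies. → 4%.
Line C: insulated cable → 15.2; rated 55 kW → 15.2.2; for motor vehicles → 15.2.2.1. Scheduled 17%. Pellucia agreement on 15.2.2: wholly obtained → 2% available; preferential 2%. → 2%.
Line D: battery pack → 15.3; rated 550 W → 15.3.2; industrial → 15.3.2.1. Scheduled 3%. Dorestad agreement on 15.3.2: not wholly obtained. → 3%.
Line E: electric motor → 15.1; rated 90 kW → 15.1.2; industrial → 15.1.2.1. Scheduled 21%. Cassovia agreement on 15.2.1: 15.1.2.1 not covered. → 21%.
Sum: 14% + 4% + 2% + 3% + 21% = 44%.

44%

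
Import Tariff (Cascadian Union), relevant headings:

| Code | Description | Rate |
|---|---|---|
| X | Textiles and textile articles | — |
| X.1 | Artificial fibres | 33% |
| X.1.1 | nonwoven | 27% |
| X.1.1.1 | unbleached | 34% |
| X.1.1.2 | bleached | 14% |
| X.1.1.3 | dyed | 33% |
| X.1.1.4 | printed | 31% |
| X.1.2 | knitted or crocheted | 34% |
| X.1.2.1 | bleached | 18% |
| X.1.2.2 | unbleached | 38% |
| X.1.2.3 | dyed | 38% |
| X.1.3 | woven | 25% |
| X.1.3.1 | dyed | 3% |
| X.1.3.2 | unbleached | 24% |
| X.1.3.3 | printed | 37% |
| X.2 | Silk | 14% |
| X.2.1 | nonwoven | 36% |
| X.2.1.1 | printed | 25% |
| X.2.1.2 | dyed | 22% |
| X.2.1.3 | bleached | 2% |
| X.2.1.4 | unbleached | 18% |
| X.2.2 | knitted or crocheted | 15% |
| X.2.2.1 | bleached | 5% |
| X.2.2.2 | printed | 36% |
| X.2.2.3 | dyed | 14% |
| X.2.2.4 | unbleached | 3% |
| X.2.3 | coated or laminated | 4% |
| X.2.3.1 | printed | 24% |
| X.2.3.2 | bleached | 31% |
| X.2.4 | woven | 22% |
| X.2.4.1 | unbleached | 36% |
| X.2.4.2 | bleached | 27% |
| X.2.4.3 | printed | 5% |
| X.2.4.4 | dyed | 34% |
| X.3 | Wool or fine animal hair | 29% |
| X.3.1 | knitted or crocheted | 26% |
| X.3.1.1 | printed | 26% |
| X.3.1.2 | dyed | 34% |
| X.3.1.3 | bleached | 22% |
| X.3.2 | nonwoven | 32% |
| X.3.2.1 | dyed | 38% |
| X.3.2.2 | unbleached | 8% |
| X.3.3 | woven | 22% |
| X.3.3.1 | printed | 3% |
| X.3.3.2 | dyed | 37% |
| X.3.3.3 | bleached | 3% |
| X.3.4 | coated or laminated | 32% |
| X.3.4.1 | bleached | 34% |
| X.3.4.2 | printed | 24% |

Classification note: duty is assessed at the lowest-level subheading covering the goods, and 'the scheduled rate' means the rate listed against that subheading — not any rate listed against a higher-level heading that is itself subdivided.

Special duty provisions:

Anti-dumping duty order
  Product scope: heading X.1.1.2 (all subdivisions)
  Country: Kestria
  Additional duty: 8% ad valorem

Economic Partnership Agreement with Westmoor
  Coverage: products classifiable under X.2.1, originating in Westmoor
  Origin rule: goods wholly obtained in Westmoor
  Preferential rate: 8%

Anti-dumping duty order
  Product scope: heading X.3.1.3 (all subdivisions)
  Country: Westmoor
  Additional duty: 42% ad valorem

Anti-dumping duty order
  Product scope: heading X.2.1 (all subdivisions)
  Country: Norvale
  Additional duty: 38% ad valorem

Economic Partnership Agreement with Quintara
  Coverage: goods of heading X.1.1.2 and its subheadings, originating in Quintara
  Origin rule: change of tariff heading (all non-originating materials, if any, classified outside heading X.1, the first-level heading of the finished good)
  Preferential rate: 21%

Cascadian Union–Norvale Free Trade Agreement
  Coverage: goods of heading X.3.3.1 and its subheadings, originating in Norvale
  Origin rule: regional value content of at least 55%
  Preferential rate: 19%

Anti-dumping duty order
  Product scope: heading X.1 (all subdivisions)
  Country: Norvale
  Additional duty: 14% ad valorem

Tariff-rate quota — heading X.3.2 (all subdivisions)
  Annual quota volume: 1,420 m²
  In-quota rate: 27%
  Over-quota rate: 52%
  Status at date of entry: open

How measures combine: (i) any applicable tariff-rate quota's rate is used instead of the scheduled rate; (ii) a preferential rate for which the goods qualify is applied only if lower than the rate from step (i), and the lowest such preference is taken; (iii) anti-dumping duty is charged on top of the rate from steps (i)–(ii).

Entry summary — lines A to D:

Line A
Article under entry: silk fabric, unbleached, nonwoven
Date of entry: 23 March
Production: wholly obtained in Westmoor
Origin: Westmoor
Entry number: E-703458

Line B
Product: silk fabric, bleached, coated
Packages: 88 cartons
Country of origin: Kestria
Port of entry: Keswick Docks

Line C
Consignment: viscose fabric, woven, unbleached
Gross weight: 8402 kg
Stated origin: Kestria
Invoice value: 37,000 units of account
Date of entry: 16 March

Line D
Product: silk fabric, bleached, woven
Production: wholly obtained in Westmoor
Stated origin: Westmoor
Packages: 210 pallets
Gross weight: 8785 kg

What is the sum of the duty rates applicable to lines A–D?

Line A: silk → X.2; nonwoven → X.2.1; unbleached → X.2.1.4. Scheduled 18%. Westmoor agreement on X.2.1: wholly obtained → 8% available; preferential 8%. → 8%.
Line B: silk → X.2; coated → X.2.3; bleached → X.2.3.2. Scheduled 31%. No special measure applies. → 31%.
Line C: viscose → X.1; woven → X.1.3; unbleached → X.1.3.2. Scheduled 24%. No special measure applies. → 24%.
Line D: silk → X.2; woven → X.2.4; bleached → X.2.4.2. Scheduled 27%. Westmoor agreement on X.2.1: X.2.4.2 not covered. → 27%.
Sum: 8% + 31% + 24% + 27% = 90%.

90%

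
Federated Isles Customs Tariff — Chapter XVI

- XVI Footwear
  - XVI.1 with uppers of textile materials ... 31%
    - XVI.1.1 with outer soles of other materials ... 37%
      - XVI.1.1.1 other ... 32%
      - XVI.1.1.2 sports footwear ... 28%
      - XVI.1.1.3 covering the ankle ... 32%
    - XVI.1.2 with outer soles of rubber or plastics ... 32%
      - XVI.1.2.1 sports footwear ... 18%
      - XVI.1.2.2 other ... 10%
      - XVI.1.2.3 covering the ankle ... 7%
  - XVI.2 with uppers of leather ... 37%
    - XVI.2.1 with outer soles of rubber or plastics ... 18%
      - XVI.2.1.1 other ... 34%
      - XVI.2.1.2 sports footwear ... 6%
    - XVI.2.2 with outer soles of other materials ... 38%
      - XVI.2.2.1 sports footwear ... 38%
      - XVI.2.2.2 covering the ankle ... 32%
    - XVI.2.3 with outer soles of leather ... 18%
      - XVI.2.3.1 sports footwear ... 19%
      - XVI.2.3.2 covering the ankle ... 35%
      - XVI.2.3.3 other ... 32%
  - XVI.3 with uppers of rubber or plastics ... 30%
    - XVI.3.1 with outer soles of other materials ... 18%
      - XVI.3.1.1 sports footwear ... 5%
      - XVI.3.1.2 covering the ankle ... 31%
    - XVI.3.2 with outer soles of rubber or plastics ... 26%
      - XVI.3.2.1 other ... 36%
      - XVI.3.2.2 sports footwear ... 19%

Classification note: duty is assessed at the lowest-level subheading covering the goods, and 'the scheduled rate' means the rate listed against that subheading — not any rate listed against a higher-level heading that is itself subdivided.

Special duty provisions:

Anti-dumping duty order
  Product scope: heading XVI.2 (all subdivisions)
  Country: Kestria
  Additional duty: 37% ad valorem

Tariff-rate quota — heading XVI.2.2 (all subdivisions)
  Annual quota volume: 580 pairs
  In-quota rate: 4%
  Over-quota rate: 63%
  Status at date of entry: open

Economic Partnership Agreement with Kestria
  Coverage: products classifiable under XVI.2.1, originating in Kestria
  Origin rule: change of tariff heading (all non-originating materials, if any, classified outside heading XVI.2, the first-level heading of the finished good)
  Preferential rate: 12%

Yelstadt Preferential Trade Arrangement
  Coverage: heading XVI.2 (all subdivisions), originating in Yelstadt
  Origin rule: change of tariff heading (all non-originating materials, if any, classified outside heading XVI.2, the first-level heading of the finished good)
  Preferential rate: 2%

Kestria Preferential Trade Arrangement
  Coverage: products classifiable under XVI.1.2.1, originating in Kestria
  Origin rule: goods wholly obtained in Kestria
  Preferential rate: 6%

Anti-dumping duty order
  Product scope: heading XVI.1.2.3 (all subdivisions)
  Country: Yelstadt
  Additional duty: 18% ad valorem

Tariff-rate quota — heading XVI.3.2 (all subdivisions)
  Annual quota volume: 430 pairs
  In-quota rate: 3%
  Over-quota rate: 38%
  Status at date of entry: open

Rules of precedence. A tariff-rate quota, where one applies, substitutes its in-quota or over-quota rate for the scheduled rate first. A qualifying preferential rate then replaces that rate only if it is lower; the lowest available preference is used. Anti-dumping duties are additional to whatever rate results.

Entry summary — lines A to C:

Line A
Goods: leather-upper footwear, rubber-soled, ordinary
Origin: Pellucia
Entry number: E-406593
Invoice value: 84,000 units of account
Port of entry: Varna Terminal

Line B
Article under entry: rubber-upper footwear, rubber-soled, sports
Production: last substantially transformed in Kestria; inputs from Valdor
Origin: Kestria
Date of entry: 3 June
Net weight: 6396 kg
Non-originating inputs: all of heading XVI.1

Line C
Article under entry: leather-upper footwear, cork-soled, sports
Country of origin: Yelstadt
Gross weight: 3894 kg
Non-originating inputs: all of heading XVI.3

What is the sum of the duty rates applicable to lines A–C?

Line A: leather-upper → XVI.2; rubber-soled → XVI.2.1; ordinary → XVI.2.1.1. Scheduled 34%. No special measure applies. → 34%.
Line B: rubber-upper → XVI.3; rubber-soled → XVI.3.2; sports → XVI.3.2.2. Scheduled 19%. quota on XVI.3.2 open → in-quota 3%; Kestria agreement on XVI.2.1: XVI.3.2.2 not covered; Kestria agreement on XVI.1.2.1: XVI.3.2.2 not covered. → 3%.
Line C: leather-upper → XVI.2; cork-soled → XVI.2.2; sports → XVI.2.2.1. Scheduled 38%. quota on XVI.2.2 open → in-quota 4%; Yelstadt agreement on XVI.2: CTH met → 2% available; preferential 2%. → 2%.
Sum: 34% + 3% + 2% = 39%.

39%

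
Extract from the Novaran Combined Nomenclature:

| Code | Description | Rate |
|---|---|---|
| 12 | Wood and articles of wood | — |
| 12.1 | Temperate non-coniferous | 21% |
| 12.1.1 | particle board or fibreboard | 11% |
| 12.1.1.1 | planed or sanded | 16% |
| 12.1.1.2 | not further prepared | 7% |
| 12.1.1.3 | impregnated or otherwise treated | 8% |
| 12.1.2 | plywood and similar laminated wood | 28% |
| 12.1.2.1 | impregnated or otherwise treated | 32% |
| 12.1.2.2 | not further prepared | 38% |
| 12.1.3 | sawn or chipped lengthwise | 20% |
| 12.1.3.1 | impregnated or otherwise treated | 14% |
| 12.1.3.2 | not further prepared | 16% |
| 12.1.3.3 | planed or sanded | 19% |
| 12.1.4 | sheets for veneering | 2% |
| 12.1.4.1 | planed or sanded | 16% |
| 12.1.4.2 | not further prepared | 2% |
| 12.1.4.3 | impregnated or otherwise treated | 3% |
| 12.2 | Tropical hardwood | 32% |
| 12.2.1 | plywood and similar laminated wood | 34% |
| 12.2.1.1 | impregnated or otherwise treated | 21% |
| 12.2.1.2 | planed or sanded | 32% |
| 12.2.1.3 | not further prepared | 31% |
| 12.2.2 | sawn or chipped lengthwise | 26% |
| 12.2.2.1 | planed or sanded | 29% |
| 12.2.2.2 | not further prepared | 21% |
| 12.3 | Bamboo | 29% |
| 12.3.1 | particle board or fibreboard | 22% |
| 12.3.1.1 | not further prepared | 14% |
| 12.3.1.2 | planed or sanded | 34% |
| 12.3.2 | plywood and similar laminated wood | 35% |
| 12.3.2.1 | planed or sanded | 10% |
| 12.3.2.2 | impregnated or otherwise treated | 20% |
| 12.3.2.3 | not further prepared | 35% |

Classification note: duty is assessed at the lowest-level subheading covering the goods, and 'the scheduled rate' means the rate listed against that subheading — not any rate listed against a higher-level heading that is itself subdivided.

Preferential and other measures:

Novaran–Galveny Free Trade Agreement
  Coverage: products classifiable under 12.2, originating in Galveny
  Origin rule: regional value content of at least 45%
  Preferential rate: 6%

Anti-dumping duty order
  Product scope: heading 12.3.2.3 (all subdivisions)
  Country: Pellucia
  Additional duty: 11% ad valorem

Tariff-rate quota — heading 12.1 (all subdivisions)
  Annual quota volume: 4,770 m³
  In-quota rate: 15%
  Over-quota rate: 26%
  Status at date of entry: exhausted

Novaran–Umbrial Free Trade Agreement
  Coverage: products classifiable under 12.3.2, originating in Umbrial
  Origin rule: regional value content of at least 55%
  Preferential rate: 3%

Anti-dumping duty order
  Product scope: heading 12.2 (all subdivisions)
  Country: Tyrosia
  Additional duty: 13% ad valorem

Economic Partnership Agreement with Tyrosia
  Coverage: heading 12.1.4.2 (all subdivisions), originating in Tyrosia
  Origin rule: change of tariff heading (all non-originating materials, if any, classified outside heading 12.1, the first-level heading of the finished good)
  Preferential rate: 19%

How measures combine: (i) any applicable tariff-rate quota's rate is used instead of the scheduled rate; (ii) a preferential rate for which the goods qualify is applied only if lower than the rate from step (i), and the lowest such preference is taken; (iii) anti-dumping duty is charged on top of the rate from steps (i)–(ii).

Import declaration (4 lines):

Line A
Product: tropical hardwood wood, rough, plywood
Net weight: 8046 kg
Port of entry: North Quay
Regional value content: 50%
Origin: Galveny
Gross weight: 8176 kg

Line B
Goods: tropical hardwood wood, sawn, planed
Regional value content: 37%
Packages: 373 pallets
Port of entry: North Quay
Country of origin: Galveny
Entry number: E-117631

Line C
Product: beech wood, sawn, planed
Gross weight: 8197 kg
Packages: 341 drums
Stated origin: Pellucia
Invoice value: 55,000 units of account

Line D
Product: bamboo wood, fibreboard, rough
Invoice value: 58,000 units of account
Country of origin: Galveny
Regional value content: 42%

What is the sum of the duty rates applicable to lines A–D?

Line A: tropical hardwood → 12.2; plywood → 12.2.1; rough → 12.2.1.3. Scheduled 31%. Galveny agreement on 12.2: RVC ≥ 45% → 6% available; preferential 6%. → 6%.
Line B: tropical hardwood → 12.2; sawn → 12.2.2; planed → 12.2.2.1. Scheduled 29%. Galveny agreement on 12.2: RVC < 45%. → 29%.
Line C: beech → 12.1; sawn → 12.1.3; planed → 12.1.3.3. Scheduled 19%. quota on 12.1 exhausted → over-quota 26%. → 26%.
Line D: bamboo → 12.3; fibreboard → 12.3.1; rough → 12.3.1.1. Scheduled 14%. Galveny agreement on 12.2: 12.3.1.1 not covered. → 14%.
Sum: 6% + 29% + 26% + 14% = 75%.

75%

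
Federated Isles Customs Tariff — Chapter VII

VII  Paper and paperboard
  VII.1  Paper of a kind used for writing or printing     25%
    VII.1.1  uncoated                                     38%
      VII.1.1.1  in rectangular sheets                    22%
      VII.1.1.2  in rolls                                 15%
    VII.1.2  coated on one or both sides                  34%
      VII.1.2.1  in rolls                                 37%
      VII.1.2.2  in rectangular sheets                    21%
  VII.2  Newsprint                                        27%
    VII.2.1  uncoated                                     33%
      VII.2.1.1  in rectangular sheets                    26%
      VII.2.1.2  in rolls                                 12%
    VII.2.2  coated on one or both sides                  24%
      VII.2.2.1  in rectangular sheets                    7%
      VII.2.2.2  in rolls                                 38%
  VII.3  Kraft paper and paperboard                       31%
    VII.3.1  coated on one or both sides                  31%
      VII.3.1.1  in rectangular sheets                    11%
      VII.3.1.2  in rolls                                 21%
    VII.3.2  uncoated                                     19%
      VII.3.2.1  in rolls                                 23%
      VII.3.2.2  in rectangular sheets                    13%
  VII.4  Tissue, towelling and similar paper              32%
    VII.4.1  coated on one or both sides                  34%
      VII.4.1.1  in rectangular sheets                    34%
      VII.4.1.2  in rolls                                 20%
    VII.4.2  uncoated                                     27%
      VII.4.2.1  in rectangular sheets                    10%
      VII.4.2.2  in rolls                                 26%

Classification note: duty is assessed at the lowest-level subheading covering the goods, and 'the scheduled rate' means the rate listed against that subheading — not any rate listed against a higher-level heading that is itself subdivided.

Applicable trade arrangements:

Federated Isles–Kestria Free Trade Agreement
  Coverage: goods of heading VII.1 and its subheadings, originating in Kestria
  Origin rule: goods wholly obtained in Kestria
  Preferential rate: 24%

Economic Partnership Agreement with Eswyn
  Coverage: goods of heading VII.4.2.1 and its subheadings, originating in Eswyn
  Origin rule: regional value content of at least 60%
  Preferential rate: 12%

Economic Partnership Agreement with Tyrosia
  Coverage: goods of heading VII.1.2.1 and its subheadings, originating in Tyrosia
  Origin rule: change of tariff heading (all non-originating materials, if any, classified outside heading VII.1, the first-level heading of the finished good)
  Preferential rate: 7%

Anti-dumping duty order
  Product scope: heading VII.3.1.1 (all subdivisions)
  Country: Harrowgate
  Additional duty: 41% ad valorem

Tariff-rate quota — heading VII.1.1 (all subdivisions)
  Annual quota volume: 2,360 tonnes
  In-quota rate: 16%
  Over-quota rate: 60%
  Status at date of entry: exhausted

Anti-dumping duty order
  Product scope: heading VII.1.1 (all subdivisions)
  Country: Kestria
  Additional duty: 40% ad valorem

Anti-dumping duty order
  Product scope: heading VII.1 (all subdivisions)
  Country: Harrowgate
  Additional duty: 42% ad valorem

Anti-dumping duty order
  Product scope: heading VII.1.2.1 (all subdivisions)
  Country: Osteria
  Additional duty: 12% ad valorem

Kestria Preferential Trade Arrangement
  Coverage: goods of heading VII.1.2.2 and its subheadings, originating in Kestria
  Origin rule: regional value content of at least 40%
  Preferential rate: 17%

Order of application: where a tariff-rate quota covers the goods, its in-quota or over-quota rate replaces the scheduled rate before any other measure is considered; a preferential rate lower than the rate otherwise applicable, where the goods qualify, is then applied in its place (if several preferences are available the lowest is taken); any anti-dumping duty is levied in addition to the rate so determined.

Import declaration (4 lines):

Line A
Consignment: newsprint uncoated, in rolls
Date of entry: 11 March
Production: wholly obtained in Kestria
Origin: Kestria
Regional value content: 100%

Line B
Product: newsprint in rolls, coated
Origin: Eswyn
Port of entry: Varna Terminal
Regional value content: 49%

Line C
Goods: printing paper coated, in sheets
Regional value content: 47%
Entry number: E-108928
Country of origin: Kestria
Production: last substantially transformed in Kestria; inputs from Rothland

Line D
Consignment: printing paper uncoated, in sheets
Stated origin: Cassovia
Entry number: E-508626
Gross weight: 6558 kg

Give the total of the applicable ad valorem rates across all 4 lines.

Line A: newsprint → VII.2; uncoated → VII.2.1; in rolls → VII.2.1.2. Scheduled 12%. Kestria agreement on VII.1: VII.2.1.2 not covered; Kestria agreement on VII.1.2.2: VII.2.1.2 not covered. → 12%.
Line B: newsprint → VII.2; coated → VII.2.2; in rolls → VII.2.2.2. Scheduled 38%. Eswyn agreement on VII.4.2.1: VII.2.2.2 not covered. → 38%.
Line C: printing paper → VII.1; coated → VII.1.2; in sheets → VII.1.2.2. Scheduled 21%. Kestria agreement on VII.1: not wholly obtained; Kestria agreement on VII.1.2.2: RVC ≥ 40% → 17% available; preferential 17%. → 17%.
Line D: printing paper → VII.1; uncoated → VII.1.1; in sheets → VII.1.1.1. Scheduled 22%. quota on VII.1.1 exhausted → over-quota 60%. → 60%.
Sum: 12% + 38% + 17% + 60% = 127%.

127%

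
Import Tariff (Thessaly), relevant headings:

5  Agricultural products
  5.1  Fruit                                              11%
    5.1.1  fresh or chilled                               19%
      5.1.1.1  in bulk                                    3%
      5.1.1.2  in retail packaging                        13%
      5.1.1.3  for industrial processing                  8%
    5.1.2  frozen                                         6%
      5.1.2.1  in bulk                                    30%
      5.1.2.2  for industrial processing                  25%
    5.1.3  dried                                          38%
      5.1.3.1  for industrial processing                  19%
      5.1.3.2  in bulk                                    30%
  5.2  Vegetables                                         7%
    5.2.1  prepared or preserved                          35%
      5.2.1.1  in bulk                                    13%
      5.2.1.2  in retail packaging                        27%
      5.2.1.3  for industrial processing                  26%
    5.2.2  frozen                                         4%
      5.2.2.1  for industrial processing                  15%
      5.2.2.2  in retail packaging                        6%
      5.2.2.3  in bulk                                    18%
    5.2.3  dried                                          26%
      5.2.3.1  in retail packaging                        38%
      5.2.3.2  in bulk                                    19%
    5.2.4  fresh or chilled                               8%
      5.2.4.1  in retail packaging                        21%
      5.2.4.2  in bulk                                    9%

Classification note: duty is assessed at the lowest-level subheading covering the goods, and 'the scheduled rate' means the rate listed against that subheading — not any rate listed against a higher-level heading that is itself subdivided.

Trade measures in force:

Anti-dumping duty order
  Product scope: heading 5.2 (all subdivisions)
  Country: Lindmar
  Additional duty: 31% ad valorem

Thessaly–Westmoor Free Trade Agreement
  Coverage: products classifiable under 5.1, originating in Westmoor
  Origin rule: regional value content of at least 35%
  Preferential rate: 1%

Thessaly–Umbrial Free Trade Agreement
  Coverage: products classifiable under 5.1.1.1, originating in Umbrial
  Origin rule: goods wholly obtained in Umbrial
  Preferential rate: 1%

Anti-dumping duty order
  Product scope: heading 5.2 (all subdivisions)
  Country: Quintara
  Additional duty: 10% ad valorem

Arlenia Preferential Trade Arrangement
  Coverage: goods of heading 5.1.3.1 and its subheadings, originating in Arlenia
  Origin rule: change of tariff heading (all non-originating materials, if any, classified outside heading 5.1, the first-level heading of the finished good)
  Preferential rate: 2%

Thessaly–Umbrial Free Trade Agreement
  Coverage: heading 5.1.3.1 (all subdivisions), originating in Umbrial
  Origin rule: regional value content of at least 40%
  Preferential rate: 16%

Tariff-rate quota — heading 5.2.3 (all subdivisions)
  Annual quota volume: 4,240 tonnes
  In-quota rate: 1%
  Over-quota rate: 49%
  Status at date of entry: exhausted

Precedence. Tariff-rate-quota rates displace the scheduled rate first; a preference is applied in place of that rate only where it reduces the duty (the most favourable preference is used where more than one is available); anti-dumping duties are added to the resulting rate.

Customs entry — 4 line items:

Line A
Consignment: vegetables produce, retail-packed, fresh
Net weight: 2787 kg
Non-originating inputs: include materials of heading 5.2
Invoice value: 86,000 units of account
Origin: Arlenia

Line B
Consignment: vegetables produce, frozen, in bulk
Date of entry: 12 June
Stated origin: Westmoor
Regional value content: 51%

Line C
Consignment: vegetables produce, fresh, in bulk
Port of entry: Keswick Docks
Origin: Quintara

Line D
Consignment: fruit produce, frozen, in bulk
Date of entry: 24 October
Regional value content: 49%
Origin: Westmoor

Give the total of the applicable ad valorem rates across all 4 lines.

Line A: vegetables → 5.2; fresh → 5.2.4; retail-packed → 5.2.4.1. Scheduled 21%. Arlenia agreement on 5.1.3.1: 5.2.4.1 not covered. → 21%.
Line B: vegetables → 5.2; frozen → 5.2.2; in bulk → 5.2.2.3. Scheduled 18%. Westmoor agreement on 5.1: 5.2.2.3 not covered. → 18%.
Line C: vegetables → 5.2; fresh → 5.2.4; in bulk → 5.2.4.2. Scheduled 9%. anti-dumping (Quintara, 5.2): +10%; total 9% + 10% = 19%. → 19%.
Line D: fruit → 5.1; frozen → 5.1.2; in bulk → 5.1.2.1. Scheduled 30%. Westmoor agreement on 5.1: RVC ≥ 35% → 1% available; preferential 1%. → 1%.
Sum: 21% + 18% + 19% + 1% = 59%.

59%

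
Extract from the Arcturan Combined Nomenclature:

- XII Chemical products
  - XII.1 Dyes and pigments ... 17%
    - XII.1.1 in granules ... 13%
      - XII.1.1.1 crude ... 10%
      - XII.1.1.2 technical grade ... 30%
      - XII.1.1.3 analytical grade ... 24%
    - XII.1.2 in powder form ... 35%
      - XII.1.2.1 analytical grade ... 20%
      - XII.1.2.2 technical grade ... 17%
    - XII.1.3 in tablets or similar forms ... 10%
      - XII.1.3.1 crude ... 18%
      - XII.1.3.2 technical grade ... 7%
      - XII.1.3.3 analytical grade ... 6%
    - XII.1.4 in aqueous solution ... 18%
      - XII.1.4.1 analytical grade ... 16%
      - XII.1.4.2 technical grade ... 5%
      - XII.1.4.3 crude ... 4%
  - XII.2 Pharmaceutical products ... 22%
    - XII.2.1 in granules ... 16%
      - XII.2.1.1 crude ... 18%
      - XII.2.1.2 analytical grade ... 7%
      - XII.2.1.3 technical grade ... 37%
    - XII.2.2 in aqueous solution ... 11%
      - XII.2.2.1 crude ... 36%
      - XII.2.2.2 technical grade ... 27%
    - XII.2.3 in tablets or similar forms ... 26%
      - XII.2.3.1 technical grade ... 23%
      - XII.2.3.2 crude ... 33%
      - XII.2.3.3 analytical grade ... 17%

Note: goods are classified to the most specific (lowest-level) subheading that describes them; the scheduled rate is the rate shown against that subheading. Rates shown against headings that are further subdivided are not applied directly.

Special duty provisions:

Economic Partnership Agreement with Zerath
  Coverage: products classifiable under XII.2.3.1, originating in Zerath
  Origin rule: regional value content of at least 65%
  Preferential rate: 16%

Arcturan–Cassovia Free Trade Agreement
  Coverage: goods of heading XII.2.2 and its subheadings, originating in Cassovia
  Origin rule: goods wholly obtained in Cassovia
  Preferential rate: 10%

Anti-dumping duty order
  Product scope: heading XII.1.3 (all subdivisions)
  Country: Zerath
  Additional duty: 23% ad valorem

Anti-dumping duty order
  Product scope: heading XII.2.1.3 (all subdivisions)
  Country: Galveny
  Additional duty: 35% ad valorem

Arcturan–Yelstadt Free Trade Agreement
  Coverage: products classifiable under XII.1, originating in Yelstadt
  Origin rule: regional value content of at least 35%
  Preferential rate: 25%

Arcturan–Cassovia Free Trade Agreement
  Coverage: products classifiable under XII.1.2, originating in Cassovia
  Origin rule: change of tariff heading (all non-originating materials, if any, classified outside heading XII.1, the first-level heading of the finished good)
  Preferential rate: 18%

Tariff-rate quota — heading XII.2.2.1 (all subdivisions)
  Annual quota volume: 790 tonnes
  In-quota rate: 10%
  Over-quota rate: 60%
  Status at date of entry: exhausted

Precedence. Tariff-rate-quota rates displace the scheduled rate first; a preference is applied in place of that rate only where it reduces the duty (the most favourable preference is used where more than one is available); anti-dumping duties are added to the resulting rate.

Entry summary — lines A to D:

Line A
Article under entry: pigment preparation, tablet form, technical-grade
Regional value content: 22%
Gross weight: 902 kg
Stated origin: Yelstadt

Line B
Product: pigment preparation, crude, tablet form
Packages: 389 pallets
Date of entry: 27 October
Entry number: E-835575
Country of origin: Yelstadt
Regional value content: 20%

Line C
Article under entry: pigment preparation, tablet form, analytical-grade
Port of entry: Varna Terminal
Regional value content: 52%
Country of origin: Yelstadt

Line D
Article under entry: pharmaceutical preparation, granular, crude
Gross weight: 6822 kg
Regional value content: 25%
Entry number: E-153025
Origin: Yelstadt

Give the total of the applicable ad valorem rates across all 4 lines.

49%

Line A: pigment → XII.1; tablet form → XII.1.3; technical-grade → XII.1.3.2. Scheduled 7%. Yelstadt agreement on XII.1: RVC < 35%. → 7%.
Line B: pigment → XII.1; tablet form → XII.1.3; crude → XII.1.3.1. Scheduled 18%. Yelstadt agreement on XII.1: RVC < 35%. → 18%.
Line C: pigment → XII.1; tablet form → XII.1.3; analytical-grade → XII.1.3.3. Scheduled 6%. Yelstadt agreement on XII.1: RVC ≥ 35% → 25% available; preference 25% not lower than 6% → no reduction. → 6%.
Line D: pharmaceutical → XII.2; granular → XII.2.1; crude → XII.2.1.1. Scheduled 18%. Yelstadt agreement on XII.1: XII.2.1.1 not covered. → 18%.
Sum: 7% + 18% + 6% + 18% = 49%.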